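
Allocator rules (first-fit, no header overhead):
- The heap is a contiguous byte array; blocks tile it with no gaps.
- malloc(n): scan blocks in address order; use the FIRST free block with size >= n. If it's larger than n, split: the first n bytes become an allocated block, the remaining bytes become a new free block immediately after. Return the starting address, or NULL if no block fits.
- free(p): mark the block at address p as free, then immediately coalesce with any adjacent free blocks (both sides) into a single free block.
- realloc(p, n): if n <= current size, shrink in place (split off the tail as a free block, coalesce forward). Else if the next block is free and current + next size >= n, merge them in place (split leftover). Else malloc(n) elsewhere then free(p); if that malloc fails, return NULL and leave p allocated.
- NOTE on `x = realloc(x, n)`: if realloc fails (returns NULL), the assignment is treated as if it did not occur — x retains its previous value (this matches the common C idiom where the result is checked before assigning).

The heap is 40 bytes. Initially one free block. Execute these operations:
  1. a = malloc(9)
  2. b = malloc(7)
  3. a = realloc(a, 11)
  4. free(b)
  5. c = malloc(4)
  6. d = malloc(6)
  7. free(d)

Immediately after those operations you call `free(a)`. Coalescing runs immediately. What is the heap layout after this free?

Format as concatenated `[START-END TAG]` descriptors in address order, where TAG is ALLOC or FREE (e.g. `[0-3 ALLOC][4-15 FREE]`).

Op 1: a = malloc(9) -> a = 0; heap: [0-8 ALLOC][9-39 FREE]
Op 2: b = malloc(7) -> b = 9; heap: [0-8 ALLOC][9-15 ALLOC][16-39 FREE]
Op 3: a = realloc(a, 11) -> a = 16; heap: [0-8 FREE][9-15 ALLOC][16-26 ALLOC][27-39 FREE]
Op 4: free(b) -> (freed b); heap: [0-15 FREE][16-26 ALLOC][27-39 FREE]
Op 5: c = malloc(4) -> c = 0; heap: [0-3 ALLOC][4-15 FREE][16-26 ALLOC][27-39 FREE]
Op 6: d = malloc(6) -> d = 4; heap: [0-3 ALLOC][4-9 ALLOC][10-15 FREE][16-26 ALLOC][27-39 FREE]
Op 7: free(d) -> (freed d); heap: [0-3 ALLOC][4-15 FREE][16-26 ALLOC][27-39 FREE]
free(a): a = 16 -> block [16-26 ALLOC]; mark free, coalesce with adjacent free neighbors -> [0-3 ALLOC][4-39 FREE]

Answer: [0-3 ALLOC][4-39 FREE]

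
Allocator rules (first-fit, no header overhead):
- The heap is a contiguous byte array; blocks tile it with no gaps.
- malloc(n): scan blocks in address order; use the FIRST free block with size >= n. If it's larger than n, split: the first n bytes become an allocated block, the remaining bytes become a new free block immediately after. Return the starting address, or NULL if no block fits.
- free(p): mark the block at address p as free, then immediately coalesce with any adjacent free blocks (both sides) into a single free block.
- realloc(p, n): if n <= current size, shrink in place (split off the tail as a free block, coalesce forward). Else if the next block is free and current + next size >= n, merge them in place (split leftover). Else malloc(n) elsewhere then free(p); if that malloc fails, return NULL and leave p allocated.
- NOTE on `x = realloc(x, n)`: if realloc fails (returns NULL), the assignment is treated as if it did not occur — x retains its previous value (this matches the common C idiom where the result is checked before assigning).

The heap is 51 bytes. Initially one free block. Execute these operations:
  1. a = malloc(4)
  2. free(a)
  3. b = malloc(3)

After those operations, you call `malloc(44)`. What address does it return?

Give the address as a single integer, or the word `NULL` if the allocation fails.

Op 1: a = malloc(4) -> a = 0; heap: [0-3 ALLOC][4-50 FREE]
Op 2: free(a) -> (freed a); heap: [0-50 FREE]
Op 3: b = malloc(3) -> b = 0; heap: [0-2 ALLOC][3-50 FREE]
malloc(44): first-fit scan over [0-2 ALLOC][3-50 FREE] -> 3

Answer: 3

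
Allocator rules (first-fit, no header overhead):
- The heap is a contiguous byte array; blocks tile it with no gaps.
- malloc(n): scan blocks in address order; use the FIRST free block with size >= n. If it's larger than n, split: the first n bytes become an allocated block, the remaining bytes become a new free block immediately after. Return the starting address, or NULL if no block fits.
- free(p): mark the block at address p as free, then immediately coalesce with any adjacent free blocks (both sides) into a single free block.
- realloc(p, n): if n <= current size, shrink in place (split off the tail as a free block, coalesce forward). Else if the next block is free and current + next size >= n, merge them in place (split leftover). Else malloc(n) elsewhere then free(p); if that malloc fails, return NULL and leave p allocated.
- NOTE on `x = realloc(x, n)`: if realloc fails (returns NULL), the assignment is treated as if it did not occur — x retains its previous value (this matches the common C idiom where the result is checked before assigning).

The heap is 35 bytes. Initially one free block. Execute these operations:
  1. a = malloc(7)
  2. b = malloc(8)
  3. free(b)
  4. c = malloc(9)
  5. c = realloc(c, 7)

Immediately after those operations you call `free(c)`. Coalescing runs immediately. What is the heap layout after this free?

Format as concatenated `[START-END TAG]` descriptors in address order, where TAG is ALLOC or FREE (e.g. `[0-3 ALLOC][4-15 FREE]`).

Op 1: a = malloc(7) -> a = 0; heap: [0-6 ALLOC][7-34 FREE]
Op 2: b = malloc(8) -> b = 7; heap: [0-6 ALLOC][7-14 ALLOC][15-34 FREE]
Op 3: free(b) -> (freed b); heap: [0-6 ALLOC][7-34 FREE]
Op 4: c = malloc(9) -> c = 7; heap: [0-6 ALLOC][7-15 ALLOC][16-34 FREE]
Op 5: c = realloc(c, 7) -> c = 7; heap: [0-6 ALLOC][7-13 ALLOC][14-34 FREE]
free(c): c = 7 -> block [7-13 ALLOC]; mark free, coalesce with adjacent free neighbors -> [0-6 ALLOC][7-34 FREE]

Answer: [0-6 ALLOC][7-34 FREE]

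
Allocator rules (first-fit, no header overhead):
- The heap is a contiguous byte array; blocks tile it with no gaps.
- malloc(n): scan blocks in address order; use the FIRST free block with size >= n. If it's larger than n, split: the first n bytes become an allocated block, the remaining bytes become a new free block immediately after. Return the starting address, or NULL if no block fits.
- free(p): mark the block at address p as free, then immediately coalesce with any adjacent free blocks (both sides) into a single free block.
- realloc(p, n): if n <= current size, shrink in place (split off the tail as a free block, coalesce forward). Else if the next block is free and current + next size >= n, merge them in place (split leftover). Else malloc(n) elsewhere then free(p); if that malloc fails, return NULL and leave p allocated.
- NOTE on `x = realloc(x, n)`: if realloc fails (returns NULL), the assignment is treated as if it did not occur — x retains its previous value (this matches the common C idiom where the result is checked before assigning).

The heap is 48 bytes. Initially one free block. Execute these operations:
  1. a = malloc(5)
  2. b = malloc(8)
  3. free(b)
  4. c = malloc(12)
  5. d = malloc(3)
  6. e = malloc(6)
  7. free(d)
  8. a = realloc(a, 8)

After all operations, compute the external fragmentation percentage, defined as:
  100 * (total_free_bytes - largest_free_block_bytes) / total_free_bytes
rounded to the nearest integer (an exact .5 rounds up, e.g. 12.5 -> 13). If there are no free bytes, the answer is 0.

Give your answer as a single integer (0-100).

Op 1: a = malloc(5) -> a = 0; heap: [0-4 ALLOC][5-47 FREE]
Op 2: b = malloc(8) -> b = 5; heap: [0-4 ALLOC][5-12 ALLOC][13-47 FREE]
Op 3: free(b) -> (freed b); heap: [0-4 ALLOC][5-47 FREE]
Op 4: c = malloc(12) -> c = 5; heap: [0-4 ALLOC][5-16 ALLOC][17-47 FREE]
Op 5: d = malloc(3) -> d = 17; heap: [0-4 ALLOC][5-16 ALLOC][17-19 ALLOC][20-47 FREE]
Op 6: e = malloc(6) -> e = 20; heap: [0-4 ALLOC][5-16 ALLOC][17-19 ALLOC][20-25 ALLOC][26-47 FREE]
Op 7: free(d) -> (freed d); heap: [0-4 ALLOC][5-16 ALLOC][17-19 FREE][20-25 ALLOC][26-47 FREE]
Op 8: a = realloc(a, 8) -> a = 26; heap: [0-4 FREE][5-16 ALLOC][17-19 FREE][20-25 ALLOC][26-33 ALLOC][34-47 FREE]
Free blocks: [5 3 14] total_free=22 largest=14 -> 100*(22-14)/22 = 800/22 ≈ 36.364 -> rounds to 36

Answer: 36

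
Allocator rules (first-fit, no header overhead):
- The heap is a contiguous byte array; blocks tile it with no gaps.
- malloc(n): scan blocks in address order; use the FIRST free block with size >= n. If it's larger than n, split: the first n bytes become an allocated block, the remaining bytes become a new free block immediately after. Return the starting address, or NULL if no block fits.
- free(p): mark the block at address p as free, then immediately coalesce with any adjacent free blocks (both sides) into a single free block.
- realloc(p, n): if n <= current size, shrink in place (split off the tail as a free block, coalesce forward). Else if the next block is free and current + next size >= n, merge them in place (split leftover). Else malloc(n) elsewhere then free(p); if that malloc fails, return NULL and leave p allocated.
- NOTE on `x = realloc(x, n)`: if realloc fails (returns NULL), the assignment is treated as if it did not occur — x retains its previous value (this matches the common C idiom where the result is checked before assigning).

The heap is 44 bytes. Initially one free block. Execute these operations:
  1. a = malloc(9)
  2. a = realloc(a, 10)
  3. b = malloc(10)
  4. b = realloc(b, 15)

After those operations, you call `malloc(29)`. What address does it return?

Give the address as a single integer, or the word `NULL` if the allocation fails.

Answer: NULL

Derivation:
Op 1: a = malloc(9) -> a = 0; heap: [0-8 ALLOC][9-43 FREE]
Op 2: a = realloc(a, 10) -> a = 0; heap: [0-9 ALLOC][10-43 FREE]
Op 3: b = malloc(10) -> b = 10; heap: [0-9 ALLOC][10-19 ALLOC][20-43 FREE]
Op 4: b = realloc(b, 15) -> b = 10; heap: [0-9 ALLOC][10-24 ALLOC][25-43 FREE]
malloc(29): first-fit scan over [0-9 ALLOC][10-24 ALLOC][25-43 FREE] -> NULL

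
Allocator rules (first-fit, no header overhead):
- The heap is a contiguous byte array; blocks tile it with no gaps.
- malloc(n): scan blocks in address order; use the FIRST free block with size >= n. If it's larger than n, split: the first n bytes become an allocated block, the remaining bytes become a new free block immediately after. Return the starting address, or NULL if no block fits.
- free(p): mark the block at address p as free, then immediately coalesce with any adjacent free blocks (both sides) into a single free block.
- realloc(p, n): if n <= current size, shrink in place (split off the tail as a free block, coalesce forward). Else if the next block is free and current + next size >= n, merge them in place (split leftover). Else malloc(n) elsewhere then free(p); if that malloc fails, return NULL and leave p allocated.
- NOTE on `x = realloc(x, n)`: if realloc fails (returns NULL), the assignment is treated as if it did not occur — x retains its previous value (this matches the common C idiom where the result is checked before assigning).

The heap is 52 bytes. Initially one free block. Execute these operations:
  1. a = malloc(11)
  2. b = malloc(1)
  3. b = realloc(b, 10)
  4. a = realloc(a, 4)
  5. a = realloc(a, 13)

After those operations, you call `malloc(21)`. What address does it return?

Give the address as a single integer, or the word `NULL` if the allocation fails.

Answer: NULL

Derivation:
Op 1: a = malloc(11) -> a = 0; heap: [0-10 ALLOC][11-51 FREE]
Op 2: b = malloc(1) -> b = 11; heap: [0-10 ALLOC][11-11 ALLOC][12-51 FREE]
Op 3: b = realloc(b, 10) -> b = 11; heap: [0-10 ALLOC][11-20 ALLOC][21-51 FREE]
Op 4: a = realloc(a, 4) -> a = 0; heap: [0-3 ALLOC][4-10 FREE][11-20 ALLOC][21-51 FREE]
Op 5: a = realloc(a, 13) -> a = 21; heap: [0-10 FREE][11-20 ALLOC][21-33 ALLOC][34-51 FREE]
malloc(21): first-fit scan over [0-10 FREE][11-20 ALLOC][21-33 ALLOC][34-51 FREE] -> NULL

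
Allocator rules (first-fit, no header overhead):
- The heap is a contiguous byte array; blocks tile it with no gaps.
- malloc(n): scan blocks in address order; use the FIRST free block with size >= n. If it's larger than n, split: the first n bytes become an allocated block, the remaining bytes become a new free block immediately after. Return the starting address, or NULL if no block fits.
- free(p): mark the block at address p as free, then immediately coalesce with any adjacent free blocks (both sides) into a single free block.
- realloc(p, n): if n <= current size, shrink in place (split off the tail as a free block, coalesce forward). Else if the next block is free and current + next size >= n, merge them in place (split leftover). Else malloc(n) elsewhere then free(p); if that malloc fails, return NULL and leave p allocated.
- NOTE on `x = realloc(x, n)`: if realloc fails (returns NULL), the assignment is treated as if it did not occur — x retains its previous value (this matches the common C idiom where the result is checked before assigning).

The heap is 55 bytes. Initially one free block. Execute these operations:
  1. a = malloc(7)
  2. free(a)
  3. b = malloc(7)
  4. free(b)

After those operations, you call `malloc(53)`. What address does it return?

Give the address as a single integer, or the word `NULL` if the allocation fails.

Answer: 0

Derivation:
Op 1: a = malloc(7) -> a = 0; heap: [0-6 ALLOC][7-54 FREE]
Op 2: free(a) -> (freed a); heap: [0-54 FREE]
Op 3: b = malloc(7) -> b = 0; heap: [0-6 ALLOC][7-54 FREE]
Op 4: free(b) -> (freed b); heap: [0-54 FREE]
malloc(53): first-fit scan over [0-54 FREE] -> 0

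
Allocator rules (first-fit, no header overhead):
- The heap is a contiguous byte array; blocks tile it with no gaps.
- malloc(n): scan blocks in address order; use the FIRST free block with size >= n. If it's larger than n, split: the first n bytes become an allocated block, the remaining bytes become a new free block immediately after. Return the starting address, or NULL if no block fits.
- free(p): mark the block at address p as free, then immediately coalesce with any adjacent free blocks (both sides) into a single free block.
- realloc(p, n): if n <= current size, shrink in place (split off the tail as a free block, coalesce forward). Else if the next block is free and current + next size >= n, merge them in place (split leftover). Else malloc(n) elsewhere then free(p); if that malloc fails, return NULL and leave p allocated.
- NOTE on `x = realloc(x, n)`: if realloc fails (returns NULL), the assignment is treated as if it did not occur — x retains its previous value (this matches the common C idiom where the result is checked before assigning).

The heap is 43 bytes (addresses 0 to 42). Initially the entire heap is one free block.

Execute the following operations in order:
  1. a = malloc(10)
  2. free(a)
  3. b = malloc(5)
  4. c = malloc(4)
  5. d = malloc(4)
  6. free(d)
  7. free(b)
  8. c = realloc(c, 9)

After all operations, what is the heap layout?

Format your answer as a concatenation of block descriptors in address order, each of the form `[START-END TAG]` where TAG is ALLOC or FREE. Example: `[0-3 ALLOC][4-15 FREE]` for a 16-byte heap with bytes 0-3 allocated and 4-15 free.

Op 1: a = malloc(10) -> a = 0; heap: [0-9 ALLOC][10-42 FREE]
Op 2: free(a) -> (freed a); heap: [0-42 FREE]
Op 3: b = malloc(5) -> b = 0; heap: [0-4 ALLOC][5-42 FREE]
Op 4: c = malloc(4) -> c = 5; heap: [0-4 ALLOC][5-8 ALLOC][9-42 FREE]
Op 5: d = malloc(4) -> d = 9; heap: [0-4 ALLOC][5-8 ALLOC][9-12 ALLOC][13-42 FREE]
Op 6: free(d) -> (freed d); heap: [0-4 ALLOC][5-8 ALLOC][9-42 FREE]
Op 7: free(b) -> (freed b); heap: [0-4 FREE][5-8 ALLOC][9-42 FREE]
Op 8: c = realloc(c, 9) -> c = 5; heap: [0-4 FREE][5-13 ALLOC][14-42 FREE]

Answer: [0-4 FREE][5-13 ALLOC][14-42 FREE]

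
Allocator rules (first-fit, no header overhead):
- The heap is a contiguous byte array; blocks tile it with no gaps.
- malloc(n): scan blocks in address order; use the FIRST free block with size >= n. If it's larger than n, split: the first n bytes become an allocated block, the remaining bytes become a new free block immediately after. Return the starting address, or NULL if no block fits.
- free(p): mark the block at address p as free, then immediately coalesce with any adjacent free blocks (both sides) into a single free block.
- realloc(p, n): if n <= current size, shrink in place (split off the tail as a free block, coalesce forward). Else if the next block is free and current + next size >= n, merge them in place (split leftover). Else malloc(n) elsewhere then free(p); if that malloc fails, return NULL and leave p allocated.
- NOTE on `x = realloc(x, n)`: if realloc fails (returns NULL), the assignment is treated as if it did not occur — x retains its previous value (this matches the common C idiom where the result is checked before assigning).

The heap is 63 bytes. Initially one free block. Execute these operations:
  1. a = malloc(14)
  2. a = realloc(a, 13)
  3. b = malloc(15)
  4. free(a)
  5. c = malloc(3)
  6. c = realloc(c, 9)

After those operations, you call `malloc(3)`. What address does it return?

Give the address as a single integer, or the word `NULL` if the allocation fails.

Op 1: a = malloc(14) -> a = 0; heap: [0-13 ALLOC][14-62 FREE]
Op 2: a = realloc(a, 13) -> a = 0; heap: [0-12 ALLOC][13-62 FREE]
Op 3: b = malloc(15) -> b = 13; heap: [0-12 ALLOC][13-27 ALLOC][28-62 FREE]
Op 4: free(a) -> (freed a); heap: [0-12 FREE][13-27 ALLOC][28-62 FREE]
Op 5: c = malloc(3) -> c = 0; heap: [0-2 ALLOC][3-12 FREE][13-27 ALLOC][28-62 FREE]
Op 6: c = realloc(c, 9) -> c = 0; heap: [0-8 ALLOC][9-12 FREE][13-27 ALLOC][28-62 FREE]
malloc(3): first-fit scan over [0-8 ALLOC][9-12 FREE][13-27 ALLOC][28-62 FREE] -> 9

Answer: 9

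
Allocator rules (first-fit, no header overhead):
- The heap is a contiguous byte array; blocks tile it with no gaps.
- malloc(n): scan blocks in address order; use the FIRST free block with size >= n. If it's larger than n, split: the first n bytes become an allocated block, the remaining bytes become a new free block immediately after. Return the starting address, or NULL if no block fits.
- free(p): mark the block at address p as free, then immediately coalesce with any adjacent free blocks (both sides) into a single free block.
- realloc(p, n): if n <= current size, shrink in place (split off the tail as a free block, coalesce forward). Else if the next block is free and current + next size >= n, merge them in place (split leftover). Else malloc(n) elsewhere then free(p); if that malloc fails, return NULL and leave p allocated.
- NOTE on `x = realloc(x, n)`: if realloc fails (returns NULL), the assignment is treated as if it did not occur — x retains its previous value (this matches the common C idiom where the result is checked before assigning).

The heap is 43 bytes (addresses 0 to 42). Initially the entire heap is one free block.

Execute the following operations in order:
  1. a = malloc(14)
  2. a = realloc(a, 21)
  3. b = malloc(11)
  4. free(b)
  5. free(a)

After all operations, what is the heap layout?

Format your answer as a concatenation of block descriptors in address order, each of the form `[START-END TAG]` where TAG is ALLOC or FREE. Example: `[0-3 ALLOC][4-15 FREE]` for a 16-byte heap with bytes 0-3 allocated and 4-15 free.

Answer: [0-42 FREE]

Derivation:
Op 1: a = malloc(14) -> a = 0; heap: [0-13 ALLOC][14-42 FREE]
Op 2: a = realloc(a, 21) -> a = 0; heap: [0-20 ALLOC][21-42 FREE]
Op 3: b = malloc(11) -> b = 21; heap: [0-20 ALLOC][21-31 ALLOC][32-42 FREE]
Op 4: free(b) -> (freed b); heap: [0-20 ALLOC][21-42 FREE]
Op 5: free(a) -> (freed a); heap: [0-42 FREE]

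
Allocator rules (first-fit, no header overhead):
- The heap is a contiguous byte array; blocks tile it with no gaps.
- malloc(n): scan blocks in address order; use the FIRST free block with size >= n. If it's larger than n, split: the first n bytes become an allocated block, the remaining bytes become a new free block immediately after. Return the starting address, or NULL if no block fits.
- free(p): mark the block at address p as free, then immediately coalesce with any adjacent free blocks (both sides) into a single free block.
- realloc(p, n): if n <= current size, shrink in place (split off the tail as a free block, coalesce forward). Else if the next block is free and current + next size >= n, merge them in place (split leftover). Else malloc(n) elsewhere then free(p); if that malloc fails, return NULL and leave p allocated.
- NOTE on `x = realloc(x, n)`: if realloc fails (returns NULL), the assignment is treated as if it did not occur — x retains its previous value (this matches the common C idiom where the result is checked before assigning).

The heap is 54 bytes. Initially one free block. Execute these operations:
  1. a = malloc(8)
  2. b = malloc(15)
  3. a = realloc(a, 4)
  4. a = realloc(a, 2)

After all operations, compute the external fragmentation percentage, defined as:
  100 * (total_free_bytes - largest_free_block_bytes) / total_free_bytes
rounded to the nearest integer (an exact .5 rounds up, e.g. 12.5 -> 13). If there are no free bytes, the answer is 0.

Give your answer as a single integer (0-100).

Answer: 16

Derivation:
Op 1: a = malloc(8) -> a = 0; heap: [0-7 ALLOC][8-53 FREE]
Op 2: b = malloc(15) -> b = 8; heap: [0-7 ALLOC][8-22 ALLOC][23-53 FREE]
Op 3: a = realloc(a, 4) -> a = 0; heap: [0-3 ALLOC][4-7 FREE][8-22 ALLOC][23-53 FREE]
Op 4: a = realloc(a, 2) -> a = 0; heap: [0-1 ALLOC][2-7 FREE][8-22 ALLOC][23-53 FREE]
Free blocks: [6 31] total_free=37 largest=31 -> 100*(37-31)/37 = 600/37 ≈ 16.216 -> rounds to 16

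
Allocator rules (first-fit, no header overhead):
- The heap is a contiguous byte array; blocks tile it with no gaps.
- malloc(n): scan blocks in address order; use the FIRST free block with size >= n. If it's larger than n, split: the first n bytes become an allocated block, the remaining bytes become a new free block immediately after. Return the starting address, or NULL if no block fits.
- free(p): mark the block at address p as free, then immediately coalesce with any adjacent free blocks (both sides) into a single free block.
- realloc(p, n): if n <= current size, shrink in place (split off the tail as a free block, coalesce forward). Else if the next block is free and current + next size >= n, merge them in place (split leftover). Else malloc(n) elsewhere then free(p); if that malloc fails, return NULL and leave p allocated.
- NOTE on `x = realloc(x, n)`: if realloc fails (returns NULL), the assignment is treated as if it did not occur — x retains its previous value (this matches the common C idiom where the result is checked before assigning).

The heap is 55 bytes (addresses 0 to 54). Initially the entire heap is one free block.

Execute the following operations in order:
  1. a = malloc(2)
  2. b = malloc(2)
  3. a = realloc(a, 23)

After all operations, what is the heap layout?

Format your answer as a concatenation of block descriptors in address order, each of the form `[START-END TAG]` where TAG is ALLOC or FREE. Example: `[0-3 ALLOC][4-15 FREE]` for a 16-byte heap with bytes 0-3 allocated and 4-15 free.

Op 1: a = malloc(2) -> a = 0; heap: [0-1 ALLOC][2-54 FREE]
Op 2: b = malloc(2) -> b = 2; heap: [0-1 ALLOC][2-3 ALLOC][4-54 FREE]
Op 3: a = realloc(a, 23) -> a = 4; heap: [0-1 FREE][2-3 ALLOC][4-26 ALLOC][27-54 FREE]

Answer: [0-1 FREE][2-3 ALLOC][4-26 ALLOC][27-54 FREE]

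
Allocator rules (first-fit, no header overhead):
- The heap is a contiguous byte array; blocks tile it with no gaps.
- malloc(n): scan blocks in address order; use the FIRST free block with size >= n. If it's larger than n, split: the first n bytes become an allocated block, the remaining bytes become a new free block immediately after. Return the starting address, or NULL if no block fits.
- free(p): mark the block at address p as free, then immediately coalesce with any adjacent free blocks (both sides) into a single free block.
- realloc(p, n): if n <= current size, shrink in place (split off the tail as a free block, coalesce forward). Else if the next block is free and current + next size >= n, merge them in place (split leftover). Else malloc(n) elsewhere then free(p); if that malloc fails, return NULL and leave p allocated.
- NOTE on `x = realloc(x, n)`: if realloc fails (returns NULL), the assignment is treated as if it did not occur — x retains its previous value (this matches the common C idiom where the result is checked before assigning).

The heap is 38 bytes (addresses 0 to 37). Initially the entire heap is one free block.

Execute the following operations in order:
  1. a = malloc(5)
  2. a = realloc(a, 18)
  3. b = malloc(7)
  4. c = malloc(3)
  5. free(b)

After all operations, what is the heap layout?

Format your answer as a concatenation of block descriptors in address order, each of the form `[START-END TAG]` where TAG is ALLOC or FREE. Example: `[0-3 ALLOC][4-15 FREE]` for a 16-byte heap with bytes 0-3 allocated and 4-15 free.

Op 1: a = malloc(5) -> a = 0; heap: [0-4 ALLOC][5-37 FREE]
Op 2: a = realloc(a, 18) -> a = 0; heap: [0-17 ALLOC][18-37 FREE]
Op 3: b = malloc(7) -> b = 18; heap: [0-17 ALLOC][18-24 ALLOC][25-37 FREE]
Op 4: c = malloc(3) -> c = 25; heap: [0-17 ALLOC][18-24 ALLOC][25-27 ALLOC][28-37 FREE]
Op 5: free(b) -> (freed b); heap: [0-17 ALLOC][18-24 FREE][25-27 ALLOC][28-37 FREE]

Answer: [0-17 ALLOC][18-24 FREE][25-27 ALLOC][28-37 FREE]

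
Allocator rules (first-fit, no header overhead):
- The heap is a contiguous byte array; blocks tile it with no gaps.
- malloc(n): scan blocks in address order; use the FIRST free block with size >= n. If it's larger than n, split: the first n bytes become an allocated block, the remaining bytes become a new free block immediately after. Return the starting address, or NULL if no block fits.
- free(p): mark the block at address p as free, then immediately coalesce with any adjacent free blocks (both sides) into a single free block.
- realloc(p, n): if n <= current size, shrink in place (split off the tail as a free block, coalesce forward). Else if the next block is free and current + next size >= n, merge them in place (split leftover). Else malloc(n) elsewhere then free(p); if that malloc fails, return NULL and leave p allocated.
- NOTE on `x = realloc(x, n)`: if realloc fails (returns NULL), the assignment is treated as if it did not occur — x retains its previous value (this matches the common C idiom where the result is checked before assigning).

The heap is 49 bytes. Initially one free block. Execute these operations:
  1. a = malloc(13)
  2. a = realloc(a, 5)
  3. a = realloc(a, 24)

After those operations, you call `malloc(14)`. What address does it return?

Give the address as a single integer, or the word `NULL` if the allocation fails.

Op 1: a = malloc(13) -> a = 0; heap: [0-12 ALLOC][13-48 FREE]
Op 2: a = realloc(a, 5) -> a = 0; heap: [0-4 ALLOC][5-48 FREE]
Op 3: a = realloc(a, 24) -> a = 0; heap: [0-23 ALLOC][24-48 FREE]
malloc(14): first-fit scan over [0-23 ALLOC][24-48 FREE] -> 24

Answer: 24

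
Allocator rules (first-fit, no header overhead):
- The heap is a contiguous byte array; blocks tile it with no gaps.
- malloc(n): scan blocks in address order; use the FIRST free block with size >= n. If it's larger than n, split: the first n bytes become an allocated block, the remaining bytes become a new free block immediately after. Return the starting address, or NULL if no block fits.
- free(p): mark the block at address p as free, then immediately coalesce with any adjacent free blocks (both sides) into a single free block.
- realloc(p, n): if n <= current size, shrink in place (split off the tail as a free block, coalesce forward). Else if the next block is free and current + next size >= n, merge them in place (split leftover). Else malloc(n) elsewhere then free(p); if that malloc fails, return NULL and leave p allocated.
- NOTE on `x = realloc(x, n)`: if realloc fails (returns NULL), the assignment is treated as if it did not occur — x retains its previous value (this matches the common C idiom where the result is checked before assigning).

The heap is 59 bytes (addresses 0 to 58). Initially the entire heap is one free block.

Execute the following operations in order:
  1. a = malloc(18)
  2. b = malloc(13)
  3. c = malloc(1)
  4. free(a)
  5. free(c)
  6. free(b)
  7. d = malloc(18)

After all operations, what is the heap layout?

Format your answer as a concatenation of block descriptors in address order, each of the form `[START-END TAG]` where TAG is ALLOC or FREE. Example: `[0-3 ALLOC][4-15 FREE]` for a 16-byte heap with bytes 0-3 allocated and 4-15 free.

Answer: [0-17 ALLOC][18-58 FREE]

Derivation:
Op 1: a = malloc(18) -> a = 0; heap: [0-17 ALLOC][18-58 FREE]
Op 2: b = malloc(13) -> b = 18; heap: [0-17 ALLOC][18-30 ALLOC][31-58 FREE]
Op 3: c = malloc(1) -> c = 31; heap: [0-17 ALLOC][18-30 ALLOC][31-31 ALLOC][32-58 FREE]
Op 4: free(a) -> (freed a); heap: [0-17 FREE][18-30 ALLOC][31-31 ALLOC][32-58 FREE]
Op 5: free(c) -> (freed c); heap: [0-17 FREE][18-30 ALLOC][31-58 FREE]
Op 6: free(b) -> (freed b); heap: [0-58 FREE]
Op 7: d = malloc(18) -> d = 0; heap: [0-17 ALLOC][18-58 FREE]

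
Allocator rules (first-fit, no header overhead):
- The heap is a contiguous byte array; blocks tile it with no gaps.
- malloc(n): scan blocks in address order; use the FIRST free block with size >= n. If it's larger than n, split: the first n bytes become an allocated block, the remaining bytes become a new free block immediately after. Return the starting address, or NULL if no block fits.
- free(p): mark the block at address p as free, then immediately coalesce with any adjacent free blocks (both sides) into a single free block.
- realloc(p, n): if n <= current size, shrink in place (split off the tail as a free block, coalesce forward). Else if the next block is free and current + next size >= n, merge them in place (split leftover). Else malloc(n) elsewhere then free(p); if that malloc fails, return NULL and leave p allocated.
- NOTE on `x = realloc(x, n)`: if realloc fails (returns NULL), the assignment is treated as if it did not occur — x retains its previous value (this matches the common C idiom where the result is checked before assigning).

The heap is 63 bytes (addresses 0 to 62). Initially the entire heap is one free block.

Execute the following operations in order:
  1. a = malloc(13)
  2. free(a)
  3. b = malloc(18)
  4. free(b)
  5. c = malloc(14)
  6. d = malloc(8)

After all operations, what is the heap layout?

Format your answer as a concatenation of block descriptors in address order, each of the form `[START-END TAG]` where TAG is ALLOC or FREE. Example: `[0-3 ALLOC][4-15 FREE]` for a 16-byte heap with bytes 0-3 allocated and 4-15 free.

Answer: [0-13 ALLOC][14-21 ALLOC][22-62 FREE]

Derivation:
Op 1: a = malloc(13) -> a = 0; heap: [0-12 ALLOC][13-62 FREE]
Op 2: free(a) -> (freed a); heap: [0-62 FREE]
Op 3: b = malloc(18) -> b = 0; heap: [0-17 ALLOC][18-62 FREE]
Op 4: free(b) -> (freed b); heap: [0-62 FREE]
Op 5: c = malloc(14) -> c = 0; heap: [0-13 ALLOC][14-62 FREE]
Op 6: d = malloc(8) -> d = 14; heap: [0-13 ALLOC][14-21 ALLOC][22-62 FREE]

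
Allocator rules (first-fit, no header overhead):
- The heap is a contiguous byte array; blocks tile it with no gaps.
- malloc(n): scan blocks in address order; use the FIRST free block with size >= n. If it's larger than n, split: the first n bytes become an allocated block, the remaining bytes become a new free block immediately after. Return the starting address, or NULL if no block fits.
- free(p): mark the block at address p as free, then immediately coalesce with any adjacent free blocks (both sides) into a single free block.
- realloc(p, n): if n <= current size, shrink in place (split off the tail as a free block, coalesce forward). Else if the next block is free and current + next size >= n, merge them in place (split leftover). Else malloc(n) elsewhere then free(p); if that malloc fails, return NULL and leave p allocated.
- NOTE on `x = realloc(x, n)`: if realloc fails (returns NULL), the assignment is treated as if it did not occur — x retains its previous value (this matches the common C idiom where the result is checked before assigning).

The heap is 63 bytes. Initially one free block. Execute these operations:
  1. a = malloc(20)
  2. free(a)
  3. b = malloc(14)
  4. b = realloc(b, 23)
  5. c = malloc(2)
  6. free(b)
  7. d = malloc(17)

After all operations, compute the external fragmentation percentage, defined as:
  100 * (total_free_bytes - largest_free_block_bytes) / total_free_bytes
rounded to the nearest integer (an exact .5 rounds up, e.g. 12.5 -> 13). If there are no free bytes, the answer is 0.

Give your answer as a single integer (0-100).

Answer: 14

Derivation:
Op 1: a = malloc(20) -> a = 0; heap: [0-19 ALLOC][20-62 FREE]
Op 2: free(a) -> (freed a); heap: [0-62 FREE]
Op 3: b = malloc(14) -> b = 0; heap: [0-13 ALLOC][14-62 FREE]
Op 4: b = realloc(b, 23) -> b = 0; heap: [0-22 ALLOC][23-62 FREE]
Op 5: c = malloc(2) -> c = 23; heap: [0-22 ALLOC][23-24 ALLOC][25-62 FREE]
Op 6: free(b) -> (freed b); heap: [0-22 FREE][23-24 ALLOC][25-62 FREE]
Op 7: d = malloc(17) -> d = 0; heap: [0-16 ALLOC][17-22 FREE][23-24 ALLOC][25-62 FREE]
Free blocks: [6 38] total_free=44 largest=38 -> 100*(44-38)/44 = 600/44 ≈ 13.636 -> rounds to 14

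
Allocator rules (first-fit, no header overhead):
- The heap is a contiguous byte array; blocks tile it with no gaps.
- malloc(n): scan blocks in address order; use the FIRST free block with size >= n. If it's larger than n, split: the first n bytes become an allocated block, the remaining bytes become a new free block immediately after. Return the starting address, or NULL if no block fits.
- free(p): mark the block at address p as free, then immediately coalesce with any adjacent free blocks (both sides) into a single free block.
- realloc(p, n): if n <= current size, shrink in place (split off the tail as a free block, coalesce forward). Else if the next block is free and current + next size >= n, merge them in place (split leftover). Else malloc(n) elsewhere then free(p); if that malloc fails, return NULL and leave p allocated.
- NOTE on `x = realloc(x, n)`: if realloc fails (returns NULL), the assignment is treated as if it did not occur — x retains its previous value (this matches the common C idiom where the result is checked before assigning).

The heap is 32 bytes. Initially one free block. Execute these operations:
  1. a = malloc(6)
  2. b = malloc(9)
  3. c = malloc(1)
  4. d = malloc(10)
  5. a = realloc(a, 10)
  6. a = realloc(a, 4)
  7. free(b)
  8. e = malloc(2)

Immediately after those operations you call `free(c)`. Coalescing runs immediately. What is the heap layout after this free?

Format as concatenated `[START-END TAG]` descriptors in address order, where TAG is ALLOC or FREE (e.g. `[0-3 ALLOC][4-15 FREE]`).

Op 1: a = malloc(6) -> a = 0; heap: [0-5 ALLOC][6-31 FREE]
Op 2: b = malloc(9) -> b = 6; heap: [0-5 ALLOC][6-14 ALLOC][15-31 FREE]
Op 3: c = malloc(1) -> c = 15; heap: [0-5 ALLOC][6-14 ALLOC][15-15 ALLOC][16-31 FREE]
Op 4: d = malloc(10) -> d = 16; heap: [0-5 ALLOC][6-14 ALLOC][15-15 ALLOC][16-25 ALLOC][26-31 FREE]
Op 5: a = realloc(a, 10) -> NULL (a unchanged); heap: [0-5 ALLOC][6-14 ALLOC][15-15 ALLOC][16-25 ALLOC][26-31 FREE]
Op 6: a = realloc(a, 4) -> a = 0; heap: [0-3 ALLOC][4-5 FREE][6-14 ALLOC][15-15 ALLOC][16-25 ALLOC][26-31 FREE]
Op 7: free(b) -> (freed b); heap: [0-3 ALLOC][4-14 FREE][15-15 ALLOC][16-25 ALLOC][26-31 FREE]
Op 8: e = malloc(2) -> e = 4; heap: [0-3 ALLOC][4-5 ALLOC][6-14 FREE][15-15 ALLOC][16-25 ALLOC][26-31 FREE]
free(c): c = 15 -> block [15-15 ALLOC]; mark free, coalesce with adjacent free neighbors -> [0-3 ALLOC][4-5 ALLOC][6-15 FREE][16-25 ALLOC][26-31 FREE]

Answer: [0-3 ALLOC][4-5 ALLOC][6-15 FREE][16-25 ALLOC][26-31 FREE]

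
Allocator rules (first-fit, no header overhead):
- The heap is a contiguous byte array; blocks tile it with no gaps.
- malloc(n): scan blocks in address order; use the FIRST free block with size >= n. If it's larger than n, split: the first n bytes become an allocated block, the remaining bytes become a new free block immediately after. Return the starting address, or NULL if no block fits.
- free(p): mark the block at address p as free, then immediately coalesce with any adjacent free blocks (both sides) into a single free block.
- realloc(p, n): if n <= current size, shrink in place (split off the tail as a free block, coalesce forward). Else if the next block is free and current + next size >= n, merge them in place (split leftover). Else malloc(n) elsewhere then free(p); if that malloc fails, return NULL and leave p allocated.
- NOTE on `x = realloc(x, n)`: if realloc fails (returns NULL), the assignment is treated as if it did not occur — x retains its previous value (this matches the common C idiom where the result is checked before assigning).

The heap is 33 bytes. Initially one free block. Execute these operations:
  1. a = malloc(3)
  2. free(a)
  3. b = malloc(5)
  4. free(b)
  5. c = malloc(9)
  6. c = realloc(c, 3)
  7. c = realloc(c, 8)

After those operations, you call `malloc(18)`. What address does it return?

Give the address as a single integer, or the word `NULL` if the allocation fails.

Op 1: a = malloc(3) -> a = 0; heap: [0-2 ALLOC][3-32 FREE]
Op 2: free(a) -> (freed a); heap: [0-32 FREE]
Op 3: b = malloc(5) -> b = 0; heap: [0-4 ALLOC][5-32 FREE]
Op 4: free(b) -> (freed b); heap: [0-32 FREE]
Op 5: c = malloc(9) -> c = 0; heap: [0-8 ALLOC][9-32 FREE]
Op 6: c = realloc(c, 3) -> c = 0; heap: [0-2 ALLOC][3-32 FREE]
Op 7: c = realloc(c, 8) -> c = 0; heap: [0-7 ALLOC][8-32 FREE]
malloc(18): first-fit scan over [0-7 ALLOC][8-32 FREE] -> 8

Answer: 8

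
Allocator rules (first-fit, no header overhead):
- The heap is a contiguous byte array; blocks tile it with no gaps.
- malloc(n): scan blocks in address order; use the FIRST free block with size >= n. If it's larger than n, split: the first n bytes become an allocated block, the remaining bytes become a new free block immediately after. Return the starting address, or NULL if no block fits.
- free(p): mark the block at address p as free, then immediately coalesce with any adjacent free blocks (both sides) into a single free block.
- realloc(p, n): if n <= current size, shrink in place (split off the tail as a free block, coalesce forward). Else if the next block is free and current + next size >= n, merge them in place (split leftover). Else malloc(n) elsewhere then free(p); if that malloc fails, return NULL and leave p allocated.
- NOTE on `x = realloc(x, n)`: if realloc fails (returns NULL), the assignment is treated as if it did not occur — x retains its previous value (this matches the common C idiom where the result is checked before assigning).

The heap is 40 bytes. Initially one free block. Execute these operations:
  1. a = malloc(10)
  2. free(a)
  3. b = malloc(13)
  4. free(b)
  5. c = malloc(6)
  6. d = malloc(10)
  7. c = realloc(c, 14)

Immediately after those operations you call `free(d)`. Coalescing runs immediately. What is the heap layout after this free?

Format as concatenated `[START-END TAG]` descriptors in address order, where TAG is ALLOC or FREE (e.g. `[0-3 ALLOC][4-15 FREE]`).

Answer: [0-15 FREE][16-29 ALLOC][30-39 FREE]

Derivation:
Op 1: a = malloc(10) -> a = 0; heap: [0-9 ALLOC][10-39 FREE]
Op 2: free(a) -> (freed a); heap: [0-39 FREE]
Op 3: b = malloc(13) -> b = 0; heap: [0-12 ALLOC][13-39 FREE]
Op 4: free(b) -> (freed b); heap: [0-39 FREE]
Op 5: c = malloc(6) -> c = 0; heap: [0-5 ALLOC][6-39 FREE]
Op 6: d = malloc(10) -> d = 6; heap: [0-5 ALLOC][6-15 ALLOC][16-39 FREE]
Op 7: c = realloc(c, 14) -> c = 16; heap: [0-5 FREE][6-15 ALLOC][16-29 ALLOC][30-39 FREE]
free(d): d = 6 -> block [6-15 ALLOC]; mark free, coalesce with adjacent free neighbors -> [0-15 FREE][16-29 ALLOC][30-39 FREE]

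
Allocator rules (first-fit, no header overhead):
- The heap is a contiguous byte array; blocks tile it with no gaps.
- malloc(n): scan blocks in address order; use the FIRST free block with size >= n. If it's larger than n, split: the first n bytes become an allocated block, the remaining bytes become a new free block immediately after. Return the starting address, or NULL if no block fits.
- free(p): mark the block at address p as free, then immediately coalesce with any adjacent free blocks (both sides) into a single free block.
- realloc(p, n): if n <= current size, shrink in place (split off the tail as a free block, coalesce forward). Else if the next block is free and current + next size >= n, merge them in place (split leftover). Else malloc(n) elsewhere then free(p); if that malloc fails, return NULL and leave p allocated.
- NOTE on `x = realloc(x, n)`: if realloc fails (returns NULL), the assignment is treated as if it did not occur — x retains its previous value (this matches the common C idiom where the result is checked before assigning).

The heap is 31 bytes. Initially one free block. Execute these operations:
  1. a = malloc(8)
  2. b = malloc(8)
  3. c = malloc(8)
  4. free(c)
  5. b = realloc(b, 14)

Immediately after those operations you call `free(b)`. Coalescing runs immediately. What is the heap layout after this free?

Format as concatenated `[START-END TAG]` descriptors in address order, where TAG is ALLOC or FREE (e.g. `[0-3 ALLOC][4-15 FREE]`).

Op 1: a = malloc(8) -> a = 0; heap: [0-7 ALLOC][8-30 FREE]
Op 2: b = malloc(8) -> b = 8; heap: [0-7 ALLOC][8-15 ALLOC][16-30 FREE]
Op 3: c = malloc(8) -> c = 16; heap: [0-7 ALLOC][8-15 ALLOC][16-23 ALLOC][24-30 FREE]
Op 4: free(c) -> (freed c); heap: [0-7 ALLOC][8-15 ALLOC][16-30 FREE]
Op 5: b = realloc(b, 14) -> b = 8; heap: [0-7 ALLOC][8-21 ALLOC][22-30 FREE]
free(b): b = 8 -> block [8-21 ALLOC]; mark free, coalesce with adjacent free neighbors -> [0-7 ALLOC][8-30 FREE]

Answer: [0-7 ALLOC][8-30 FREE]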